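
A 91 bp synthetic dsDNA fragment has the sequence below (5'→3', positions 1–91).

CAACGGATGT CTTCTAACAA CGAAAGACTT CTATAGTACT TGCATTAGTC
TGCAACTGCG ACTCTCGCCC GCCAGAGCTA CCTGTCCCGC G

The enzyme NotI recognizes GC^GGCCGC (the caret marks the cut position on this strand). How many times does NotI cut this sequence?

0

No occurrence of GCGGCCGC is present in the sequence.
NotI does not cut: 0 sites.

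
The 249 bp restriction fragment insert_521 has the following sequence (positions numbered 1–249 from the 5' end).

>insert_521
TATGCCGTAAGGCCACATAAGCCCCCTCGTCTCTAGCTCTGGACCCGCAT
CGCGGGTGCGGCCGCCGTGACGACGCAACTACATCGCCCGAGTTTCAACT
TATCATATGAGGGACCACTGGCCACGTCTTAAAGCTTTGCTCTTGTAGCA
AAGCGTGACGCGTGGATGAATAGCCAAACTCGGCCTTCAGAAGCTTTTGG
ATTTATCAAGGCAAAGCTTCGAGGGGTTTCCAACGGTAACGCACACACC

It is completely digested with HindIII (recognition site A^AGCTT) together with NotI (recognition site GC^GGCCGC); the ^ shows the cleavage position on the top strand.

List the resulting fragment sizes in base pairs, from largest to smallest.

HindIII sites (AAGCTT) start at positions 132, 191, 214.
HindIII cuts after the first base of each site, so after positions 132, 191, 214.
The NotI site (GCGGCCGC) starts at position 58.
NotI cuts after base 2 of each site, so after position 59.
Combined cut positions: 59, 132, 191, 214.
Linear molecule, 4 cuts → 5 fragments:
  1–59 → 59 bp
  60–132 → 73 bp
  133–191 → 59 bp
  192–214 → 23 bp
  215–249 → 35 bp
Sorted largest to smallest: 73, 59, 59, 35, 23 bp.

73, 59, 59, 35, 23 bp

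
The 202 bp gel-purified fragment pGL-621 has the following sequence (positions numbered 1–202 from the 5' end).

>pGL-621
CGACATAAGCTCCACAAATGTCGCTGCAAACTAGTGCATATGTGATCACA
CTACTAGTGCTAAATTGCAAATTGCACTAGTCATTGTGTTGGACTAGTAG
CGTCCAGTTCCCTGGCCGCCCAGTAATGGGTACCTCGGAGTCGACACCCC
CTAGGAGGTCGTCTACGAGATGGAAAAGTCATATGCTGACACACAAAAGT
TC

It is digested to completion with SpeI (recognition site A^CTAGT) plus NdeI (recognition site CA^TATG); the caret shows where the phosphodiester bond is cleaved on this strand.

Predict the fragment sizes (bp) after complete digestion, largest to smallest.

SpeI sites (ACTAGT) start at positions 30, 53, 76, 93.
SpeI cuts after the first base of each site, so after positions 30, 53, 76, 93.
NdeI sites (CATATG) start at positions 37, 180.
NdeI cuts after base 2 of each site, so after positions 38, 181.
Combined cut positions: 30, 38, 53, 76, 93, 181.
Linear molecule, 6 cuts → 7 fragments:
  1–30 → 30 bp
  31–38 → 8 bp
  39–53 → 15 bp
  54–76 → 23 bp
  77–93 → 17 bp
  94–181 → 88 bp
  182–202 → 21 bp
Sorted largest to smallest: 88, 30, 23, 21, 17, 15, 8 bp.

88, 30, 23, 21, 17, 15, 8 bp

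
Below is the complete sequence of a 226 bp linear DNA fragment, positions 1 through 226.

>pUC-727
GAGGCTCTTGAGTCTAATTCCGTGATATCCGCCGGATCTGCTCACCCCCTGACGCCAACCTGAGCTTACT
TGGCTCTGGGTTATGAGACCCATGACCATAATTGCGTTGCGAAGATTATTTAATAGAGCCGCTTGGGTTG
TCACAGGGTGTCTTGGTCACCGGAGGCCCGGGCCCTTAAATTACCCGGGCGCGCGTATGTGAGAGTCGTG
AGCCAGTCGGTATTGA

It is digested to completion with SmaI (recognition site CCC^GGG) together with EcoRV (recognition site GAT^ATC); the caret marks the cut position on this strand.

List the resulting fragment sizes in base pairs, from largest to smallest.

SmaI sites (CCCGGG) start at positions 167, 184.
SmaI cuts after base 3 of each site, so after positions 169, 186.
The EcoRV site (GATATC) starts at position 24.
EcoRV cuts after base 3 of each site, so after position 26.
Combined cut positions: 26, 169, 186.
Linear molecule, 3 cuts → 4 fragments:
  1–26 → 26 bp
  27–169 → 143 bp
  170–186 → 17 bp
  187–226 → 40 bp
Sorted largest to smallest: 143, 40, 26, 17 bp.

143, 40, 26, 17 bp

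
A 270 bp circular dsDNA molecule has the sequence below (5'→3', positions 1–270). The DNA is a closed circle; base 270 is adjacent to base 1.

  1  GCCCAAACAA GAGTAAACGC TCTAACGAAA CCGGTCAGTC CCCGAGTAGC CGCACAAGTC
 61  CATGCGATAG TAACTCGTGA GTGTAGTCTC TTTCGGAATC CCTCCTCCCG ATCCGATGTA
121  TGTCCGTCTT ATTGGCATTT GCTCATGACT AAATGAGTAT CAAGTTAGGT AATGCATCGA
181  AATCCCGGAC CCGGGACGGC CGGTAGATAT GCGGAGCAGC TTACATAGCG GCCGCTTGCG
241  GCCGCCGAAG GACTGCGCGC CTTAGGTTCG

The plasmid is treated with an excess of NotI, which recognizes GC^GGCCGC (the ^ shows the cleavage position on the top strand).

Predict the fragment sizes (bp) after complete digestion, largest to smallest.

260, 10 bp

NotI sites (GCGGCCGC) start at positions 228, 238.
NotI cuts after base 2 of each site, so after positions 229, 239.
Circular molecule, 2 cuts → 2 fragments:
  230–239 → 10 bp
  240–270 then 1–229 → 31 + 229 = 260 bp
Sorted largest to smallest: 260, 10 bp.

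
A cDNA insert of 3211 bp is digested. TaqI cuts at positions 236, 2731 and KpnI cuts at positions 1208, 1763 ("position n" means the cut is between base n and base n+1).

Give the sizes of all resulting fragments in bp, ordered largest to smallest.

Combined cut positions (sorted): 236, 1208, 1763, 2731.
Linear molecule, 4 cuts → 5 fragments:
  236 − 0 = 236 bp
  1208 − 236 = 972 bp
  1763 − 1208 = 555 bp
  2731 − 1763 = 968 bp
  3211 − 2731 = 480 bp
Sorted largest to smallest: 972, 968, 555, 480, 236 bp.

972, 968, 555, 480, 236 bp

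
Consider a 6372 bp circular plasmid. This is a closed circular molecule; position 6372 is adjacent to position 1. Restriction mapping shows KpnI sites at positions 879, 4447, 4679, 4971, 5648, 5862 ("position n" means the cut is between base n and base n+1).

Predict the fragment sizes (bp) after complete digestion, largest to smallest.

Circular molecule, 6 cuts → 6 fragments:
  4447 − 879 = 3568 bp
  4679 − 4447 = 232 bp
  4971 − 4679 = 292 bp
  5648 − 4971 = 677 bp
  5862 − 5648 = 214 bp
  wrap: 6372 − 5862 + 879 = 1389 bp
Sorted largest to smallest: 3568, 1389, 677, 292, 232, 214 bp.

3568, 1389, 677, 292, 232, 214 bp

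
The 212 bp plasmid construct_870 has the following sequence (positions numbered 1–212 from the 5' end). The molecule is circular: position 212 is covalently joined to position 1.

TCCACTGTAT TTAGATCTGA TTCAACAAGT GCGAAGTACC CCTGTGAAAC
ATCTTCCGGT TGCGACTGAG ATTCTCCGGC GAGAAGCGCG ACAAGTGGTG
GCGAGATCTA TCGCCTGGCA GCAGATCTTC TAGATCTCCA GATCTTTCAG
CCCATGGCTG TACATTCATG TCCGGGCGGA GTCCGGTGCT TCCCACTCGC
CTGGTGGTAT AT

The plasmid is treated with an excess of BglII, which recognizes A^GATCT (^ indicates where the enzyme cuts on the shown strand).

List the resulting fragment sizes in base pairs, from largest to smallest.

91, 85, 19, 9, 8 bp

BglII sites (AGATCT) start at positions 13, 104, 123, 132, 140.
BglII cuts after the first base of each site, so after positions 13, 104, 123, 132, 140.
Circular molecule, 5 cuts → 5 fragments:
  14–104 → 91 bp
  105–123 → 19 bp
  124–132 → 9 bp
  133–140 → 8 bp
  141–212 then 1–13 → 72 + 13 = 85 bp
Sorted largest to smallest: 91, 85, 19, 9, 8 bp.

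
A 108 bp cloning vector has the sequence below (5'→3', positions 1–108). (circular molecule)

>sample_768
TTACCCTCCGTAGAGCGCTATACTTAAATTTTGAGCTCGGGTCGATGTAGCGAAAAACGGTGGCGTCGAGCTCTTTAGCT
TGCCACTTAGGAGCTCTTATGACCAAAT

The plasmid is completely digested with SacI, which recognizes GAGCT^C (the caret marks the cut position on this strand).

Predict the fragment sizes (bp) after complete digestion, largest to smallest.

50, 35, 23 bp

SacI sites (GAGCTC) start at positions 33, 68, 91.
SacI cuts after base 5 of each site (before the last base), so after positions 37, 72, 95.
Circular molecule, 3 cuts → 3 fragments:
  38–72 → 35 bp
  73–95 → 23 bp
  96–108 then 1–37 → 13 + 37 = 50 bp
Sorted largest to smallest: 50, 35, 23 bp.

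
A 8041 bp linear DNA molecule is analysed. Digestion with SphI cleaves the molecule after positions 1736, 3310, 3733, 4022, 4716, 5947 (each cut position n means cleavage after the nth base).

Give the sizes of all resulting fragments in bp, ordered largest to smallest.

2094, 1736, 1574, 1231, 694, 423, 289 bp

Linear molecule, 6 cuts → 7 fragments:
  1736 − 0 = 1736 bp
  3310 − 1736 = 1574 bp
  3733 − 3310 = 423 bp
  4022 − 3733 = 289 bp
  4716 − 4022 = 694 bp
  5947 − 4716 = 1231 bp
  8041 − 5947 = 2094 bp
Sorted largest to smallest: 2094, 1736, 1574, 1231, 694, 423, 289 bp.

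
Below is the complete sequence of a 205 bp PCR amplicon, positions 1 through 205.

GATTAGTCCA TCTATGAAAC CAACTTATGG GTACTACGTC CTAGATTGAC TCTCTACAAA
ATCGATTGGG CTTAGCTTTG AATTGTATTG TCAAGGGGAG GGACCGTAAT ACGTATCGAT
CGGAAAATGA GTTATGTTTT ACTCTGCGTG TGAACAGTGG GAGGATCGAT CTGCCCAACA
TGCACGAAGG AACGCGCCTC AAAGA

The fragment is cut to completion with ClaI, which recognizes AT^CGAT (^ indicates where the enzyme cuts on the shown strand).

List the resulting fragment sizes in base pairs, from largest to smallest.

ClaI sites (ATCGAT) start at positions 61, 115, 165.
ClaI cuts after base 2 of each site, so after positions 62, 116, 166.
Linear molecule, 3 cuts → 4 fragments:
  1–62 → 62 bp
  63–116 → 54 bp
  117–166 → 50 bp
  167–205 → 39 bp
Sorted largest to smallest: 62, 54, 50, 39 bp.

62, 54, 50, 39 bp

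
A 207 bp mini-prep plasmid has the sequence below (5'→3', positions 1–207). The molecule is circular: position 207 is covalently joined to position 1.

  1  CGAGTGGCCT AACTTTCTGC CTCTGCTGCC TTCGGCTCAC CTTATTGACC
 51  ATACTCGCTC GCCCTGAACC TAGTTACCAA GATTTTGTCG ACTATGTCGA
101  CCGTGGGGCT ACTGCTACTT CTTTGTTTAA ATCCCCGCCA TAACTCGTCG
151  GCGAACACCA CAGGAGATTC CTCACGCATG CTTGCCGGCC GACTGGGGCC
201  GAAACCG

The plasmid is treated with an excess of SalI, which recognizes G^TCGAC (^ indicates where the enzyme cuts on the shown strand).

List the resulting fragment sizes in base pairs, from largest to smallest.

SalI sites (GTCGAC) start at positions 87, 96.
SalI cuts after the first base of each site, so after positions 87, 96.
Circular molecule, 2 cuts → 2 fragments:
  88–96 → 9 bp
  97–207 then 1–87 → 111 + 87 = 198 bp
Sorted largest to smallest: 198, 9 bp.

198, 9 bp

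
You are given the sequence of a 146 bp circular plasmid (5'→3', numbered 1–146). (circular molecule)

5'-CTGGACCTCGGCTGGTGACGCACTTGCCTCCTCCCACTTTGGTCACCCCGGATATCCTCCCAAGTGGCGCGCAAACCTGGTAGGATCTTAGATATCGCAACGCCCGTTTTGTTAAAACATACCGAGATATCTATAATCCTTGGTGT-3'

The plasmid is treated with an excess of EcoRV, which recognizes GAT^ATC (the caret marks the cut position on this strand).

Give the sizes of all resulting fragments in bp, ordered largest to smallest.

EcoRV sites (GATATC) start at positions 51, 91, 126.
EcoRV cuts after base 3 of each site, so after positions 53, 93, 128.
Circular molecule, 3 cuts → 3 fragments:
  54–93 → 40 bp
  94–128 → 35 bp
  129–146 then 1–53 → 18 + 53 = 71 bp
Sorted largest to smallest: 71, 40, 35 bp.

71, 40, 35 bp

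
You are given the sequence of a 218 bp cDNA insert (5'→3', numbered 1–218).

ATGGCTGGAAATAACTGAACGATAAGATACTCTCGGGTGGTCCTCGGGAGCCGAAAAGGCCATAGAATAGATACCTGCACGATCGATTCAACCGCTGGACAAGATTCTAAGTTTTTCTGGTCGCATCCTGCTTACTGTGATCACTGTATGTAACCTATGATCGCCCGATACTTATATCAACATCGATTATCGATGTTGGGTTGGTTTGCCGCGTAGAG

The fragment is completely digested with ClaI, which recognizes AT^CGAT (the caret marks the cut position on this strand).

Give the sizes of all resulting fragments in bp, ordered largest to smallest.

100, 83, 28, 7 bp

ClaI sites (ATCGAT) start at positions 82, 182, 189.
ClaI cuts after base 2 of each site, so after positions 83, 183, 190.
Linear molecule, 3 cuts → 4 fragments:
  1–83 → 83 bp
  84–183 → 100 bp
  184–190 → 7 bp
  191–218 → 28 bp
Sorted largest to smallest: 100, 83, 28, 7 bp.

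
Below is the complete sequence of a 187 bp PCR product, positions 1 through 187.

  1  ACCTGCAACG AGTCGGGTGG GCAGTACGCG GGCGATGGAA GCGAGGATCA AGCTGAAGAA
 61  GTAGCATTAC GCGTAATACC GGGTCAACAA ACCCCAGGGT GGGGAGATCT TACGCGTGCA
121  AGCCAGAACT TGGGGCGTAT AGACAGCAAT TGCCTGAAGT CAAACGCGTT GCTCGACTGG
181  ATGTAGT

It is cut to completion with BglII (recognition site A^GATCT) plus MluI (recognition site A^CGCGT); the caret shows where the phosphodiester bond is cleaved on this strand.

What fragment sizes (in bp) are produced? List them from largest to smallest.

The BglII site (AGATCT) starts at position 105.
BglII cuts after the first base of each site, so after position 105.
MluI sites (ACGCGT) start at positions 69, 112, 164.
MluI cuts after the first base of each site, so after positions 69, 112, 164.
Combined cut positions: 69, 105, 112, 164.
Linear molecule, 4 cuts → 5 fragments:
  1–69 → 69 bp
  70–105 → 36 bp
  106–112 → 7 bp
  113–164 → 52 bp
  165–187 → 23 bp
Sorted largest to smallest: 69, 52, 36, 23, 7 bp.

69, 52, 36, 23, 7 bp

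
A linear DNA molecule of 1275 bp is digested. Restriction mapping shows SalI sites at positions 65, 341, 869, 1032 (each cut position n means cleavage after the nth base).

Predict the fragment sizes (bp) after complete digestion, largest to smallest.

528, 276, 243, 163, 65 bp

Linear molecule, 4 cuts → 5 fragments:
  65 − 0 = 65 bp
  341 − 65 = 276 bp
  869 − 341 = 528 bp
  1032 − 869 = 163 bp
  1275 − 1032 = 243 bp
Sorted largest to smallest: 528, 276, 243, 163, 65 bp.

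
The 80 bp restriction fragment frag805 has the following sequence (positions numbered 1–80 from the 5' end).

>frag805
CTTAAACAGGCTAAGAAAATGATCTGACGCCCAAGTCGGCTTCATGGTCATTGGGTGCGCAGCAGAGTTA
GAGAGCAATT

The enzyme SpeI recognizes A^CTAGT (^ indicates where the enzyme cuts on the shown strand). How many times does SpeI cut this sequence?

0

No occurrence of ACTAGT is present in the sequence.
SpeI does not cut: 0 sites.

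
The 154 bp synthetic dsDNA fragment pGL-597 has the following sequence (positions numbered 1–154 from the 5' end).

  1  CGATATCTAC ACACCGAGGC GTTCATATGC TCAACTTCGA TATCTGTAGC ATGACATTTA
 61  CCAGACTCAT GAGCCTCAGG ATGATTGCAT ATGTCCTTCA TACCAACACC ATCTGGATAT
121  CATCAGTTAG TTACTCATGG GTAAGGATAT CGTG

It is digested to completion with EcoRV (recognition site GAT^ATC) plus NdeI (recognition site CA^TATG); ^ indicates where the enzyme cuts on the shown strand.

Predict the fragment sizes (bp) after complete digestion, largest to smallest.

EcoRV sites (GATATC) start at positions 2, 39, 116, 146.
EcoRV cuts after base 3 of each site, so after positions 4, 41, 118, 148.
NdeI sites (CATATG) start at positions 24, 88.
NdeI cuts after base 2 of each site, so after positions 25, 89.
Combined cut positions: 4, 25, 41, 89, 118, 148.
Linear molecule, 6 cuts → 7 fragments:
  1–4 → 4 bp
  5–25 → 21 bp
  26–41 → 16 bp
  42–89 → 48 bp
  90–118 → 29 bp
  119–148 → 30 bp
  149–154 → 6 bp
Sorted largest to smallest: 48, 30, 29, 21, 16, 6, 4 bp.

48, 30, 29, 21, 16, 6, 4 bp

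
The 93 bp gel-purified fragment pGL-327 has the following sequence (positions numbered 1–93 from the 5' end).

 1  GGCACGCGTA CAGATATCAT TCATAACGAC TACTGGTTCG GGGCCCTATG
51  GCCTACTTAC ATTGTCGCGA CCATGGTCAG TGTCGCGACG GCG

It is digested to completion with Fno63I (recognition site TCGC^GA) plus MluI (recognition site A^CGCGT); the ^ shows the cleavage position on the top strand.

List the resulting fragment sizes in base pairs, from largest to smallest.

Fno63I sites (TCGCGA) start at positions 65, 83.
Fno63I cuts after base 4 of each site, so after positions 68, 86.
The MluI site (ACGCGT) starts at position 4.
MluI cuts after the first base of each site, so after position 4.
Combined cut positions: 4, 68, 86.
Linear molecule, 3 cuts → 4 fragments:
  1–4 → 4 bp
  5–68 → 64 bp
  69–86 → 18 bp
  87–93 → 7 bp
Sorted largest to smallest: 64, 18, 7, 4 bp.

64, 18, 7, 4 bp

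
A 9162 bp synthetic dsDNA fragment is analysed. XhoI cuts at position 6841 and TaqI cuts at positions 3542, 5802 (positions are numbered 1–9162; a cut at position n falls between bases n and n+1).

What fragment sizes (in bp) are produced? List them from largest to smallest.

Combined cut positions (sorted): 3542, 5802, 6841.
Linear molecule, 3 cuts → 4 fragments:
  3542 − 0 = 3542 bp
  5802 − 3542 = 2260 bp
  6841 − 5802 = 1039 bp
  9162 − 6841 = 2321 bp
Sorted largest to smallest: 3542, 2321, 2260, 1039 bp.

3542, 2321, 2260, 1039 bp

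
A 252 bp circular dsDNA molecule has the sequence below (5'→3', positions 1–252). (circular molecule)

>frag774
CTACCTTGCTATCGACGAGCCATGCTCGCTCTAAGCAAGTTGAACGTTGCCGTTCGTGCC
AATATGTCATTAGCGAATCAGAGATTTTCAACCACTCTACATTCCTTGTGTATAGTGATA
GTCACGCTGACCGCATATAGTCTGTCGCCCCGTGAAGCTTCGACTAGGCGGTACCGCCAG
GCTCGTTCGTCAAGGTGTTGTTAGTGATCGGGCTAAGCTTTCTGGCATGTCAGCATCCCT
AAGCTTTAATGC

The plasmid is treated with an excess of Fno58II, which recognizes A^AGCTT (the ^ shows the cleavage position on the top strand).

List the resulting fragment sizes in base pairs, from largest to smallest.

Fno58II sites (AAGCTT) start at positions 155, 215, 241.
Fno58II cuts after the first base of each site, so after positions 155, 215, 241.
Circular molecule, 3 cuts → 3 fragments:
  156–215 → 60 bp
  216–241 → 26 bp
  242–252 then 1–155 → 11 + 155 = 166 bp
Sorted largest to smallest: 166, 60, 26 bp.

166, 60, 26 bp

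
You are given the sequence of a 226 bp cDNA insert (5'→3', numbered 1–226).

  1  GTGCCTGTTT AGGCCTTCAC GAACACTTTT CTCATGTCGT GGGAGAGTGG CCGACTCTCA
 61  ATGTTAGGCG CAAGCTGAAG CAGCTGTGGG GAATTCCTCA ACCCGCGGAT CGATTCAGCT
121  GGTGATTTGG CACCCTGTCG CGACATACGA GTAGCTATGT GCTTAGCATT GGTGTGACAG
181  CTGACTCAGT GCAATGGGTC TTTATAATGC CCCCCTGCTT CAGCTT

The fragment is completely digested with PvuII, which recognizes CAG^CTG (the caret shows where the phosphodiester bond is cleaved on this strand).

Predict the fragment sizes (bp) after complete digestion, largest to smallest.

83, 62, 46, 35 bp

PvuII sites (CAGCTG) start at positions 81, 116, 178.
PvuII cuts after base 3 of each site, so after positions 83, 118, 180.
Linear molecule, 3 cuts → 4 fragments:
  1–83 → 83 bp
  84–118 → 35 bp
  119–180 → 62 bp
  181–226 → 46 bp
Sorted largest to smallest: 83, 62, 46, 35 bp.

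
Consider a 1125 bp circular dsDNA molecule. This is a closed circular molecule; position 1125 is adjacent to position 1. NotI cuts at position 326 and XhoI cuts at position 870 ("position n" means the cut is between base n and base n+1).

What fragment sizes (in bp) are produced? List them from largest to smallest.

581, 544 bp

Combined cut positions (sorted): 326, 870.
Circular molecule, 2 cuts → 2 fragments:
  870 − 326 = 544 bp
  wrap: 1125 − 870 + 326 = 581 bp
Sorted largest to smallest: 581, 544 bp.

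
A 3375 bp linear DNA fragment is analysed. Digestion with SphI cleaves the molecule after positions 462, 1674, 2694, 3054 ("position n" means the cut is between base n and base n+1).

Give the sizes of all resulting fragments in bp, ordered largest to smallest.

1212, 1020, 462, 360, 321 bp

Linear molecule, 4 cuts → 5 fragments:
  462 − 0 = 462 bp
  1674 − 462 = 1212 bp
  2694 − 1674 = 1020 bp
  3054 − 2694 = 360 bp
  3375 − 3054 = 321 bp
Sorted largest to smallest: 1212, 1020, 462, 360, 321 bp.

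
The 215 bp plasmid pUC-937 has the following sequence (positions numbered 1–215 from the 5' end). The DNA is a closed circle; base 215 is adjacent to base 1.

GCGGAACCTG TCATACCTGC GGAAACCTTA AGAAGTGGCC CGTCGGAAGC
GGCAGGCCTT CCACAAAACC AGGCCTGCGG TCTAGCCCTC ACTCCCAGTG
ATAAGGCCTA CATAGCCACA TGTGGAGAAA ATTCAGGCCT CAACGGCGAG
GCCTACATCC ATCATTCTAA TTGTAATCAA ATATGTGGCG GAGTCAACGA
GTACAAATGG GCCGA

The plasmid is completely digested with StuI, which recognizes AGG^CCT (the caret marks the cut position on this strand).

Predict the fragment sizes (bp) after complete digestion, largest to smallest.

StuI sites (AGGCCT) start at positions 54, 71, 104, 135, 149.
StuI cuts after base 3 of each site, so after positions 56, 73, 106, 137, 151.
Circular molecule, 5 cuts → 5 fragments:
  57–73 → 17 bp
  74–106 → 33 bp
  107–137 → 31 bp
  138–151 → 14 bp
  152–215 then 1–56 → 64 + 56 = 120 bp
Sorted largest to smallest: 120, 33, 31, 17, 14 bp.

120, 33, 31, 17, 14 bp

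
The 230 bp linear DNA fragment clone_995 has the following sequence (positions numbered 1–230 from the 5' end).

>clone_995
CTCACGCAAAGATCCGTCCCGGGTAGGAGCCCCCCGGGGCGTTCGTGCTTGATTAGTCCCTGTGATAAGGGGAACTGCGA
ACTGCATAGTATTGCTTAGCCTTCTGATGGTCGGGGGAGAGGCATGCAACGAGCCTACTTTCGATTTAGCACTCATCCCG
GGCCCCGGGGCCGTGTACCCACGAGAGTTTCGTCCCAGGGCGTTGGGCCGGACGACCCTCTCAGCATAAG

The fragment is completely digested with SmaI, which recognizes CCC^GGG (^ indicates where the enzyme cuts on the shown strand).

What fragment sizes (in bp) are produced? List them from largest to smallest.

124, 64, 20, 15, 7 bp

SmaI sites (CCCGGG) start at positions 18, 33, 157, 164.
SmaI cuts after base 3 of each site, so after positions 20, 35, 159, 166.
Linear molecule, 4 cuts → 5 fragments:
  1–20 → 20 bp
  21–35 → 15 bp
  36–159 → 124 bp
  160–166 → 7 bp
  167–230 → 64 bp
Sorted largest to smallest: 124, 64, 20, 15, 7 bp.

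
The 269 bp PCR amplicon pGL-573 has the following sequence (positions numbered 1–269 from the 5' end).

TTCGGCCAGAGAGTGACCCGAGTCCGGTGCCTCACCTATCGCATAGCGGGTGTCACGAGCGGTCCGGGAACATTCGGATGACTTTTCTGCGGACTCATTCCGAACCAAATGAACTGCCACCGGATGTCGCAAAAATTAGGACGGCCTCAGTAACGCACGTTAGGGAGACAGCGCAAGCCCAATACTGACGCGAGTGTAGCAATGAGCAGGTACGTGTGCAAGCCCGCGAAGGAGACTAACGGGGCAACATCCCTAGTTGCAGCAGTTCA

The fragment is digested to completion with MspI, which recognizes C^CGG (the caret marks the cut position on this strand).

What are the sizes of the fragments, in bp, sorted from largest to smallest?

MspI sites (CCGG) start at positions 24, 64, 120.
MspI cuts after the first base of each site, so after positions 24, 64, 120.
Linear molecule, 3 cuts → 4 fragments:
  1–24 → 24 bp
  25–64 → 40 bp
  65–120 → 56 bp
  121–269 → 149 bp
Sorted largest to smallest: 149, 56, 40, 24 bp.

149, 56, 40, 24 bp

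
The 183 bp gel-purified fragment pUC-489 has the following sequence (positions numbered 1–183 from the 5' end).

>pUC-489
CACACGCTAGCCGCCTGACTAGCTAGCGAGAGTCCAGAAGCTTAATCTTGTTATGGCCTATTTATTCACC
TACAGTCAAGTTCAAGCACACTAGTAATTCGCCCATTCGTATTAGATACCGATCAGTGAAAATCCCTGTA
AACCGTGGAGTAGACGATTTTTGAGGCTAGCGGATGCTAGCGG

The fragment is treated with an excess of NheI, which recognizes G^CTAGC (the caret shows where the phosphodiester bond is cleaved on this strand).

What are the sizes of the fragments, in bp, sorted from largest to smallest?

NheI sites (GCTAGC) start at positions 6, 22, 166, 176.
NheI cuts after the first base of each site, so after positions 6, 22, 166, 176.
Linear molecule, 4 cuts → 5 fragments:
  1–6 → 6 bp
  7–22 → 16 bp
  23–166 → 144 bp
  167–176 → 10 bp
  177–183 → 7 bp
Sorted largest to smallest: 144, 16, 10, 7, 6 bp.

144, 16, 10, 7, 6 bp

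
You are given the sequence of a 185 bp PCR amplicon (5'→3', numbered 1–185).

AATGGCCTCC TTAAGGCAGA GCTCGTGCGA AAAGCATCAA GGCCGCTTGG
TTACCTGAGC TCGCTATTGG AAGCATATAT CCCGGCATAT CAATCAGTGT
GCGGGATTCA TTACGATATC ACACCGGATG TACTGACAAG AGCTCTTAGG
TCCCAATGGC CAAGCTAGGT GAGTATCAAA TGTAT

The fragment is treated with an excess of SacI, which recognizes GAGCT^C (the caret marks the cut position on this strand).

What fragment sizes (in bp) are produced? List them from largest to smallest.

83, 41, 38, 23 bp

SacI sites (GAGCTC) start at positions 19, 57, 140.
SacI cuts after base 5 of each site (before the last base), so after positions 23, 61, 144.
Linear molecule, 3 cuts → 4 fragments:
  1–23 → 23 bp
  24–61 → 38 bp
  62–144 → 83 bp
  145–185 → 41 bp
Sorted largest to smallest: 83, 41, 38, 23 bp.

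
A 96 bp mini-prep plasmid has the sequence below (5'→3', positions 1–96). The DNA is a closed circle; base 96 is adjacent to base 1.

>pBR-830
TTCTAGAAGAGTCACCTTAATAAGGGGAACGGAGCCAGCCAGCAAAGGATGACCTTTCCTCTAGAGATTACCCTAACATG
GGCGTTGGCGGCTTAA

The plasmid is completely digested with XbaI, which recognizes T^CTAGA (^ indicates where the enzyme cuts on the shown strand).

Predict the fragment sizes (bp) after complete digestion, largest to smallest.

58, 38 bp

XbaI sites (TCTAGA) start at positions 2, 60.
XbaI cuts after the first base of each site, so after positions 2, 60.
Circular molecule, 2 cuts → 2 fragments:
  3–60 → 58 bp
  61–96 then 1–2 → 36 + 2 = 38 bp
Sorted largest to smallest: 58, 38 bp.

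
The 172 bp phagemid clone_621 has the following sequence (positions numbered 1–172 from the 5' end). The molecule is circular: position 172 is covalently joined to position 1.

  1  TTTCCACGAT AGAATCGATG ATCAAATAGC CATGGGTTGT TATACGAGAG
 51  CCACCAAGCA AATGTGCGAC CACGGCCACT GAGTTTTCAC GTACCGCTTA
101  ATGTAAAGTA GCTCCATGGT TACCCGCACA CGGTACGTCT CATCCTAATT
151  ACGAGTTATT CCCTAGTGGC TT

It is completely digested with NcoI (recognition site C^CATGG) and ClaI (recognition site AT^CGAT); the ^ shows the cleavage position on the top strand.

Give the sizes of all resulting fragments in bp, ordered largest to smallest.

84, 73, 15 bp

NcoI sites (CCATGG) start at positions 30, 114.
NcoI cuts after the first base of each site, so after positions 30, 114.
The ClaI site (ATCGAT) starts at position 14.
ClaI cuts after base 2 of each site, so after position 15.
Combined cut positions: 15, 30, 114.
Circular molecule, 3 cuts → 3 fragments:
  16–30 → 15 bp
  31–114 → 84 bp
  115–172 then 1–15 → 58 + 15 = 73 bp
Sorted largest to smallest: 84, 73, 15 bp.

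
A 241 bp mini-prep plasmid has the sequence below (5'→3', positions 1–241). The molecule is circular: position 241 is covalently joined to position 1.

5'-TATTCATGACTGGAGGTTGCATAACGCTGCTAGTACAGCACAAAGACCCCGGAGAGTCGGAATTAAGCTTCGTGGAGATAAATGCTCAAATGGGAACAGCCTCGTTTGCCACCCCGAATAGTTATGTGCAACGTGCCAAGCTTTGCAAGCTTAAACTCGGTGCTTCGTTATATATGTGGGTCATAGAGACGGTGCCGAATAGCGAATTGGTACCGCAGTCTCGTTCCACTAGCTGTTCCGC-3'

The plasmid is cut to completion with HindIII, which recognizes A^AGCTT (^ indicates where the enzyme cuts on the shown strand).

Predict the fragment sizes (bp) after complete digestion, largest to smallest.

HindIII sites (AAGCTT) start at positions 65, 138, 147.
HindIII cuts after the first base of each site, so after positions 65, 138, 147.
Circular molecule, 3 cuts → 3 fragments:
  66–138 → 73 bp
  139–147 → 9 bp
  148–241 then 1–65 → 94 + 65 = 159 bp
Sorted largest to smallest: 159, 73, 9 bp.

159, 73, 9 bp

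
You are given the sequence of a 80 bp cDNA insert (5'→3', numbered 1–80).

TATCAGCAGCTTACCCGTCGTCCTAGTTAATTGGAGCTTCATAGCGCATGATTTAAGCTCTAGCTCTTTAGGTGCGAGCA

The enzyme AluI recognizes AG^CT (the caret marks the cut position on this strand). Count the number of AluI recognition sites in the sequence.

4

AGCT occurs starting at positions 8, 35, 56, 62.
AluI cuts at 4 sites.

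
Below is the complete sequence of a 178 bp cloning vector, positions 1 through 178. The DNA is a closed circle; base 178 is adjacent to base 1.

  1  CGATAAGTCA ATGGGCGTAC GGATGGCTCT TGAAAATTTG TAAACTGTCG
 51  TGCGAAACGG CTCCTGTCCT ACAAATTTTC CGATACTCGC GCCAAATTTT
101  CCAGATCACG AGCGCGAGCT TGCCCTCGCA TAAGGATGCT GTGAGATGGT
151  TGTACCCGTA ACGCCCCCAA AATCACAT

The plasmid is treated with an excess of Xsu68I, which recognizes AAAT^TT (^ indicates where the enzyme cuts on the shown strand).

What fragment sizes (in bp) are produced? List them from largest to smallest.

Xsu68I sites (AAATTT) start at positions 34, 73, 94.
Xsu68I cuts after base 4 of each site, so after positions 37, 76, 97.
Circular molecule, 3 cuts → 3 fragments:
  38–76 → 39 bp
  77–97 → 21 bp
  98–178 then 1–37 → 81 + 37 = 118 bp
Sorted largest to smallest: 118, 39, 21 bp.

118, 39, 21 bp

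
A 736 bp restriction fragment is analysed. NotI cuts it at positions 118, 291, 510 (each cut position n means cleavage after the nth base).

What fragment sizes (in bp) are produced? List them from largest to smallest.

226, 219, 173, 118 bp

Linear molecule, 3 cuts → 4 fragments:
  118 − 0 = 118 bp
  291 − 118 = 173 bp
  510 − 291 = 219 bp
  736 − 510 = 226 bp
Sorted largest to smallest: 226, 219, 173, 118 bp.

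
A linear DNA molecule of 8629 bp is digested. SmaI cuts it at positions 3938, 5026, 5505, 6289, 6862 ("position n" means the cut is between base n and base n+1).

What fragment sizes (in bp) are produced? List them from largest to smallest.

Linear molecule, 5 cuts → 6 fragments:
  3938 − 0 = 3938 bp
  5026 − 3938 = 1088 bp
  5505 − 5026 = 479 bp
  6289 − 5505 = 784 bp
  6862 − 6289 = 573 bp
  8629 − 6862 = 1767 bp
Sorted largest to smallest: 3938, 1767, 1088, 784, 573, 479 bp.

3938, 1767, 1088, 784, 573, 479 bp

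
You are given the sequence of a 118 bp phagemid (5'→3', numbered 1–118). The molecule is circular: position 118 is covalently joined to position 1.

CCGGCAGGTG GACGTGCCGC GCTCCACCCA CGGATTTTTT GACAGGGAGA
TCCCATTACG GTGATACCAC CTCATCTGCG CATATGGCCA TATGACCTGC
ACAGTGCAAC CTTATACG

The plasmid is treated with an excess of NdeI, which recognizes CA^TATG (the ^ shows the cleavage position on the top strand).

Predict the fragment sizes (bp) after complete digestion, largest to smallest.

110, 8 bp

NdeI sites (CATATG) start at positions 81, 89.
NdeI cuts after base 2 of each site, so after positions 82, 90.
Circular molecule, 2 cuts → 2 fragments:
  83–90 → 8 bp
  91–118 then 1–82 → 28 + 82 = 110 bp
Sorted largest to smallest: 110, 8 bp.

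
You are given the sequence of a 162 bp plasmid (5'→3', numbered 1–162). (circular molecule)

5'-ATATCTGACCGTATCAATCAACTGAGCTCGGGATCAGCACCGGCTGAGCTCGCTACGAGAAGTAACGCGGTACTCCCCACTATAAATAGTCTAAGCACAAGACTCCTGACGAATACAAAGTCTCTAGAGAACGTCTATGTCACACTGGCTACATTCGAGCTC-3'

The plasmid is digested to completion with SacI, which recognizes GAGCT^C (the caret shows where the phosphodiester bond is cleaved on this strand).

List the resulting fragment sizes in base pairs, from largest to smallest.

111, 29, 22 bp

SacI sites (GAGCTC) start at positions 24, 46, 157.
SacI cuts after base 5 of each site (before the last base), so after positions 28, 50, 161.
Circular molecule, 3 cuts → 3 fragments:
  29–50 → 22 bp
  51–161 → 111 bp
  162–162 then 1–28 → 1 + 28 = 29 bp
Sorted largest to smallest: 111, 29, 22 bp.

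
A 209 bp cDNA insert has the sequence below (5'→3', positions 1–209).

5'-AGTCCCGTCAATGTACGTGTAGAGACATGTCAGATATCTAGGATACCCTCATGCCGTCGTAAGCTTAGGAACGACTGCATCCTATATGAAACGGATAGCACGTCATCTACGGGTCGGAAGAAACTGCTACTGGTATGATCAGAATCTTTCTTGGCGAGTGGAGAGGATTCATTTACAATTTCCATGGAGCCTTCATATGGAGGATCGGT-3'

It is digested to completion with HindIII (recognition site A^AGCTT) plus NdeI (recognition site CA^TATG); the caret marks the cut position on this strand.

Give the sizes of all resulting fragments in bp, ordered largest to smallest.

134, 61, 14 bp

The HindIII site (AAGCTT) starts at position 61.
HindIII cuts after the first base of each site, so after position 61.
The NdeI site (CATATG) starts at position 194.
NdeI cuts after base 2 of each site, so after position 195.
Combined cut positions: 61, 195.
Linear molecule, 2 cuts → 3 fragments:
  1–61 → 61 bp
  62–195 → 134 bp
  196–209 → 14 bp
Sorted largest to smallest: 134, 61, 14 bp.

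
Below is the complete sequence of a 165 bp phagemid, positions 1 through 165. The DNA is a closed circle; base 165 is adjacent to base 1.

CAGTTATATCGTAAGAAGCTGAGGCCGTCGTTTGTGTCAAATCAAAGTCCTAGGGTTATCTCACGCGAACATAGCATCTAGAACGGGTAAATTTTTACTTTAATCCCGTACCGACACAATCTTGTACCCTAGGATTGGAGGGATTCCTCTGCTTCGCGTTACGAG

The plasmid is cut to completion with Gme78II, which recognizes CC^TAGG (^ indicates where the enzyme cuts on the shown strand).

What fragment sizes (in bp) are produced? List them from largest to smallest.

Gme78II sites (CCTAGG) start at positions 49, 128.
Gme78II cuts after base 2 of each site, so after positions 50, 129.
Circular molecule, 2 cuts → 2 fragments:
  51–129 → 79 bp
  130–165 then 1–50 → 36 + 50 = 86 bp
Sorted largest to smallest: 86, 79 bp.

86, 79 bp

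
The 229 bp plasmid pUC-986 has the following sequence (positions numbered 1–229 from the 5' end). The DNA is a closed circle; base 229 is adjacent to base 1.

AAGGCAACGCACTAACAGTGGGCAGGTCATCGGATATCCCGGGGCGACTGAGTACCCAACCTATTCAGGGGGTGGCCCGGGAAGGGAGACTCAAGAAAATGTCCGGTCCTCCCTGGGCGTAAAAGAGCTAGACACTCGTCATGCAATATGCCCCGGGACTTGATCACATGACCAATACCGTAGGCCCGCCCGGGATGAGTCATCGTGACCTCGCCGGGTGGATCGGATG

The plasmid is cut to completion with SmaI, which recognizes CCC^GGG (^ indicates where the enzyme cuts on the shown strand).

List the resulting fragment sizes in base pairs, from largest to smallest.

78, 76, 38, 37 bp

SmaI sites (CCCGGG) start at positions 38, 76, 152, 189.
SmaI cuts after base 3 of each site, so after positions 40, 78, 154, 191.
Circular molecule, 4 cuts → 4 fragments:
  41–78 → 38 bp
  79–154 → 76 bp
  155–191 → 37 bp
  192–229 then 1–40 → 38 + 40 = 78 bp
Sorted largest to smallest: 78, 76, 38, 37 bp.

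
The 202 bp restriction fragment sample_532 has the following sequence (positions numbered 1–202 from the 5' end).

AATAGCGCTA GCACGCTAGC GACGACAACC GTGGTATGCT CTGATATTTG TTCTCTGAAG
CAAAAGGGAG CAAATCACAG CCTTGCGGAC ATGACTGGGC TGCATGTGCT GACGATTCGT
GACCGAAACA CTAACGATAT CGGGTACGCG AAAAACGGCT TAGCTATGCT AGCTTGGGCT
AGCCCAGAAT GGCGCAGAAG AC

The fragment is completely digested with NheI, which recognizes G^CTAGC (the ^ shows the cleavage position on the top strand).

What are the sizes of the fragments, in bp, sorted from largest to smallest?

NheI sites (GCTAGC) start at positions 7, 15, 168, 178.
NheI cuts after the first base of each site, so after positions 7, 15, 168, 178.
Linear molecule, 4 cuts → 5 fragments:
  1–7 → 7 bp
  8–15 → 8 bp
  16–168 → 153 bp
  169–178 → 10 bp
  179–202 → 24 bp
Sorted largest to smallest: 153, 24, 10, 8, 7 bp.

153, 24, 10, 8, 7 bp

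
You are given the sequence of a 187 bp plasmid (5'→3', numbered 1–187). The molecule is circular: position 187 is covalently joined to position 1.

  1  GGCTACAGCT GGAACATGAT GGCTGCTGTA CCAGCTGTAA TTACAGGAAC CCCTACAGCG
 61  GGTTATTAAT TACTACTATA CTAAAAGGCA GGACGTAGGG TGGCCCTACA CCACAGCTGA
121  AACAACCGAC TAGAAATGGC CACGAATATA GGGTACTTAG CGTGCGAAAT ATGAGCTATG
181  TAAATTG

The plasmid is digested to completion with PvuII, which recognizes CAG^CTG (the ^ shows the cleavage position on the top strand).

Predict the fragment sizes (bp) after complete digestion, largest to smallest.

PvuII sites (CAGCTG) start at positions 6, 32, 114.
PvuII cuts after base 3 of each site, so after positions 8, 34, 116.
Circular molecule, 3 cuts → 3 fragments:
  9–34 → 26 bp
  35–116 → 82 bp
  117–187 then 1–8 → 71 + 8 = 79 bp
Sorted largest to smallest: 82, 79, 26 bp.

82, 79, 26 bp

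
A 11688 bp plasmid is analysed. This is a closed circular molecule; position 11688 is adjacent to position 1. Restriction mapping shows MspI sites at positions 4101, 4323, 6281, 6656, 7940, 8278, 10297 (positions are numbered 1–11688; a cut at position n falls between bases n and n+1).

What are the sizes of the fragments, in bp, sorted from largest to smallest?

5492, 2019, 1958, 1284, 375, 338, 222 bp

Circular molecule, 7 cuts → 7 fragments:
  4323 − 4101 = 222 bp
  6281 − 4323 = 1958 bp
  6656 − 6281 = 375 bp
  7940 − 6656 = 1284 bp
  8278 − 7940 = 338 bp
  10297 − 8278 = 2019 bp
  wrap: 11688 − 10297 + 4101 = 5492 bp
Sorted largest to smallest: 5492, 2019, 1958, 1284, 375, 338, 222 bp.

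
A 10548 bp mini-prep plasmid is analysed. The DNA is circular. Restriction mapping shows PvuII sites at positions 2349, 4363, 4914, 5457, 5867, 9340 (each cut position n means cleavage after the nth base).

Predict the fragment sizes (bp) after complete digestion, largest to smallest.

3557, 3473, 2014, 551, 543, 410 bp

Circular molecule, 6 cuts → 6 fragments:
  4363 − 2349 = 2014 bp
  4914 − 4363 = 551 bp
  5457 − 4914 = 543 bp
  5867 − 5457 = 410 bp
  9340 − 5867 = 3473 bp
  wrap: 10548 − 9340 + 2349 = 3557 bp
Sorted largest to smallest: 3557, 3473, 2014, 551, 543, 410 bp.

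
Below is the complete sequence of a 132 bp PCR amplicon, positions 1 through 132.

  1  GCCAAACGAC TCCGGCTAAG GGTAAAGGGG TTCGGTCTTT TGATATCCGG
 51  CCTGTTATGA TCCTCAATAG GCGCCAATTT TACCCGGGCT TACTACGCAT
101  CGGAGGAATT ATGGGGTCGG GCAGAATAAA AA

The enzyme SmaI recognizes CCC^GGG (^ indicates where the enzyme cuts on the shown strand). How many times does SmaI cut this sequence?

1

CCCGGG occurs starting at position 83.
SmaI cuts at 1 site.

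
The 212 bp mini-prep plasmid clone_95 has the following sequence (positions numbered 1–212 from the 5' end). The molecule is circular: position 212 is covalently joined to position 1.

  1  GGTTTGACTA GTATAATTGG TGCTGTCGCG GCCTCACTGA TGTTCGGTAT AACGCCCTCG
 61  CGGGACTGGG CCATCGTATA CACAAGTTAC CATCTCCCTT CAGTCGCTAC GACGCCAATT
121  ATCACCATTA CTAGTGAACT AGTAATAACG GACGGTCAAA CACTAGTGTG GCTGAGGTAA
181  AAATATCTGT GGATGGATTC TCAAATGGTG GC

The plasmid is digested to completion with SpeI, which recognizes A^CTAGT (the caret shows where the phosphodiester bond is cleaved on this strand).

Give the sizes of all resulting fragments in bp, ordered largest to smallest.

123, 57, 24, 8 bp

SpeI sites (ACTAGT) start at positions 7, 130, 138, 162.
SpeI cuts after the first base of each site, so after positions 7, 130, 138, 162.
Circular molecule, 4 cuts → 4 fragments:
  8–130 → 123 bp
  131–138 → 8 bp
  139–162 → 24 bp
  163–212 then 1–7 → 50 + 7 = 57 bp
Sorted largest to smallest: 123, 57, 24, 8 bp.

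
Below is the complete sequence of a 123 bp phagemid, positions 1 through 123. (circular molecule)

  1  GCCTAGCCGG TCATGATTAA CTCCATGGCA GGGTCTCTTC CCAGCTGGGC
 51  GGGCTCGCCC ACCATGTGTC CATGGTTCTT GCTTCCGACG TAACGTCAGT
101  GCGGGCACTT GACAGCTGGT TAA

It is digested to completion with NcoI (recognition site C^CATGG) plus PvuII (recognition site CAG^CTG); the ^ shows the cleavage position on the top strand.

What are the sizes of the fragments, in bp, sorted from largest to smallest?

NcoI sites (CCATGG) start at positions 23, 70.
NcoI cuts after the first base of each site, so after positions 23, 70.
PvuII sites (CAGCTG) start at positions 42, 113.
PvuII cuts after base 3 of each site, so after positions 44, 115.
Combined cut positions: 23, 44, 70, 115.
Circular molecule, 4 cuts → 4 fragments:
  24–44 → 21 bp
  45–70 → 26 bp
  71–115 → 45 bp
  116–123 then 1–23 → 8 + 23 = 31 bp
Sorted largest to smallest: 45, 31, 26, 21 bp.

45, 31, 26, 21 bp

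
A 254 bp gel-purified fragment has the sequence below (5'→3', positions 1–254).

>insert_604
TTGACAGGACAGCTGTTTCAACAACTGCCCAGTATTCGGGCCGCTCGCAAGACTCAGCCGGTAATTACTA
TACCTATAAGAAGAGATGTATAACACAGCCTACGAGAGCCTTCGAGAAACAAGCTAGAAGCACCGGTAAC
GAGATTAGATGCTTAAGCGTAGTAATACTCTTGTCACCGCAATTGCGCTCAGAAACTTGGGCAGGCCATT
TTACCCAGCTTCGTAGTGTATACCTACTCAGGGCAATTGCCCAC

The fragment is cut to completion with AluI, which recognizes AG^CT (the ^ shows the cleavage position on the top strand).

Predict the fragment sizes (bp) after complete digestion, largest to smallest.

111, 95, 36, 12 bp

AluI sites (AGCT) start at positions 11, 122, 217.
AluI cuts after base 2 of each site, so after positions 12, 123, 218.
Linear molecule, 3 cuts → 4 fragments:
  1–12 → 12 bp
  13–123 → 111 bp
  124–218 → 95 bp
  219–254 → 36 bp
Sorted largest to smallest: 111, 95, 36, 12 bp.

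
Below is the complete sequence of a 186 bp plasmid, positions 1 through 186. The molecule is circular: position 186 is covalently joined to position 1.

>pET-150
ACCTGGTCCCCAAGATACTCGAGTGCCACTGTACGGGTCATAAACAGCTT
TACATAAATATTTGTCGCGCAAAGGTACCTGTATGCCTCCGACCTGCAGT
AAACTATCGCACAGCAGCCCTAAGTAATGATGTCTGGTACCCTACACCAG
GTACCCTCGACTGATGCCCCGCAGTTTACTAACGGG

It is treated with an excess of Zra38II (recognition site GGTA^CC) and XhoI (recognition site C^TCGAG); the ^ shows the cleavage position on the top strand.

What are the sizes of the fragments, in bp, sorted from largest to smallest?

Zra38II sites (GGTACC) start at positions 74, 136, 150.
Zra38II cuts after base 4 of each site, so after positions 77, 139, 153.
The XhoI site (CTCGAG) starts at position 18.
XhoI cuts after the first base of each site, so after position 18.
Combined cut positions: 18, 77, 139, 153.
Circular molecule, 4 cuts → 4 fragments:
  19–77 → 59 bp
  78–139 → 62 bp
  140–153 → 14 bp
  154–186 then 1–18 → 33 + 18 = 51 bp
Sorted largest to smallest: 62, 59, 51, 14 bp.

62, 59, 51, 14 bp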